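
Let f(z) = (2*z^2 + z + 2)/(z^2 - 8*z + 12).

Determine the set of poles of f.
The singularities of f are the zeros of the denominator. Factoring,
  z^2 - 8*z + 12 = (z - 6)*(z - 2)
so the candidates are z = 6, z = 2.

Check the numerator P(z) = 2*z^2 + z + 2 at each one:
  P(6) = 80 ≠ 0, so z = 6 is a (simple) pole.
  P(2) = 12 ≠ 0, so z = 2 is a (simple) pole.

Poles of f: {2, 6}

Final answer: {2, 6}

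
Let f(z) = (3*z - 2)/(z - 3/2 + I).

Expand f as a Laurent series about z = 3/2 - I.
Put w = z - (3/2 - I), i.e. z = w + 3/2 - I. The denominator is w, so it suffices to rewrite the numerator in powers of w.

P(z) = 3*z - 2
P(w + 3/2 - I) = 5/2 - 3*I + 3*w

Dividing each term by w:
  f = (5/2 - 3*I)/w + 3

Substituting back w = z - 3/2 + I:
  f(z) = (5/2 - 3*I)/(z - 3/2 + I) + 3

The series is finite because the numerator is a polynomial; the negative powers form the principal part, and the coefficient of 1/(z - 3/2 + I) gives Res(f, 3/2 - I) = 5/2 - 3*I.

Final answer: (5/2 - 3*I)/(z - 3/2 + I) + 3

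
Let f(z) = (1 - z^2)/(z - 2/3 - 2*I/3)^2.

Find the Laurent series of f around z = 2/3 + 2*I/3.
(1 - 8*I/9)/(z - 2/3 - 2*I/3)^2 + (-4/3 - 4*I/3)/(z - 2/3 - 2*I/3) - 1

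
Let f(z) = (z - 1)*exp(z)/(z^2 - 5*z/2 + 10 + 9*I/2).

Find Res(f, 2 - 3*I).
(26/51 + 2*I/51)*exp(2 - 3*I)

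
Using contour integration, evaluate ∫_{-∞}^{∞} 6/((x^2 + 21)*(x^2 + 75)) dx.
Let f(z) = 6/((z^2 + 21)*(z^2 + 75)). The denominator has no real zeros and deg Q - deg P = 4 ≥ 2, so the integral of f over the upper semicircle |z| = R tends to 0 as R → ∞. Closing the contour in the upper half-plane,
  ∫_{-∞}^{∞} f(x) dx = 2πi · Σ Res(f, z_k)  over the poles with Im z_k > 0.

Zeros of the denominator: z^2 + 21 = 0 gives z = ±sqrt(21)*I; z^2 + 75 = 0 gives z = ±5*sqrt(3)*I.
Upper half-plane: z = sqrt(21)*I, z = 5*sqrt(3)*I (simple).

Each pole is a simple zero of Q(z) = z^4 + 96*z^2 + 1575, so Res(f, z₀) = P(z₀)/Q'(z₀) with P(z) = 6, Q'(z) = 4*z^3 + 192*z:
  Res(f, sqrt(21)*I) = (6)/(108*sqrt(21)*I) = -sqrt(21)*I/378
  Res(f, 5*sqrt(3)*I) = (6)/(-540*sqrt(3)*I) = sqrt(3)*I/270

Sum of residues: I*(-sqrt(21)/378 + sqrt(3)/270)
∫_{-∞}^{∞} f(x) dx = 2πi · (I*(-sqrt(21)/378 + sqrt(3)/270)) = pi*(-7*sqrt(3) + 5*sqrt(21))/945

Final answer: pi*(-7*sqrt(3) + 5*sqrt(21))/945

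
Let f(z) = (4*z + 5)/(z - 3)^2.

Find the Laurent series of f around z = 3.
17/(z - 3)^2 + 4/(z - 3)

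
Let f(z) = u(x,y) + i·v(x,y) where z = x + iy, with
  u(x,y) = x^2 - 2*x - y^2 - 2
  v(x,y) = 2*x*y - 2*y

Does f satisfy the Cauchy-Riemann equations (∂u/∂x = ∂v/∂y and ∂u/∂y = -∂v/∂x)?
∂u/∂x = 2*x - 2
∂v/∂y = 2*x - 2
∂u/∂y = -2*y
∂v/∂x = 2*y
∂u/∂x = ∂v/∂y and ∂u/∂y = -∂v/∂x hold identically; f is analytic.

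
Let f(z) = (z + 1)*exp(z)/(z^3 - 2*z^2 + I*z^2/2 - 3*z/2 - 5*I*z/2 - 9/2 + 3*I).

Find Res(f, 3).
Write f(z) = P(z)/Q(z) with P(z) = (z + 1)*exp(z) and Q(z) = z^3 - 2*z^2 + I*z^2/2 - 3*z/2 - 5*I*z/2 - 9/2 + 3*I.
The denominator factors as Q(z) = (z + 1 + 3*I/2)*(z - 3)*(z - I), so z = 3 is a simple zero of Q and P is analytic there; z = 3 is therefore a simple pole and
  Res(f, z₀) = P(z₀)/Q'(z₀).

Q'(z) = 3*z^2 - 4*z + I*z - 3/2 - 5*I/2, so Q'(3) = 27/2 + I/2.
P(3) = 4*exp(3).

Res(f, 3) = (4*exp(3))/(27/2 + I/2) = (108/365 - 4*I/365)*exp(3)

Final answer: (108/365 - 4*I/365)*exp(3)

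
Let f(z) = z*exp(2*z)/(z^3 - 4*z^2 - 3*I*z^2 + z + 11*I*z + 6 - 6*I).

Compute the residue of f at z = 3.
Write f(z) = P(z)/Q(z) with P(z) = z*exp(2*z) and Q(z) = z^3 - 4*z^2 - 3*I*z^2 + z + 11*I*z + 6 - 6*I.
The denominator factors as Q(z) = (z - 1 - I)*(z - 2*I)*(z - 3), so z = 3 is a simple zero of Q and P is analytic there; z = 3 is therefore a simple pole and
  Res(f, z₀) = P(z₀)/Q'(z₀).

Q'(z) = 3*z^2 - 8*z - 6*I*z + 1 + 11*I, so Q'(3) = 4 - 7*I.
P(3) = 3*exp(6).

Res(f, 3) = (3*exp(6))/(4 - 7*I) = (12/65 + 21*I/65)*exp(6)

Final answer: (12/65 + 21*I/65)*exp(6)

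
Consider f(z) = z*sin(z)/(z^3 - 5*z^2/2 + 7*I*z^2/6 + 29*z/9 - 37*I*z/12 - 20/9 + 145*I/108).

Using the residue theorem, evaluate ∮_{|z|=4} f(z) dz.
By the residue theorem, ∮_C f(z) dz = 2πi · (sum of the residues of f at the poles inside |z| = 4).

The denominator factors as (z - 2/3 - I/2)*(z - 1/3 + 2*I)*(z - 3/2 - I/3), so the singularities of f are simple poles at z = 2/3 + I/2, z = 1/3 - 2*I, z = 3/2 + I/3.
  |2/3 + I/2|² = 25/36 < 16 = 4², so this pole is inside the contour.
  |1/3 - 2*I|² = 37/9 < 16 = 4², so this pole is inside the contour.
  |3/2 + I/3|² = 85/36 < 16 = 4², so this pole is inside the contour.

With P(z) = z*sin(z) and Q(z) = z^3 - 5*z^2/2 + 7*I*z^2/6 + 29*z/9 - 37*I*z/12 - 20/9 + 145*I/108, each pole is simple, so Res(f, z₀) = P(z₀)/Q'(z₀) with Q'(z) = 3*z^2 - 5*z + 7*I*z/3 + 29/9 - 37*I/12.
  Res(f, 2/3 + I/2) = P(2/3 + I/2)/Q'(2/3 + I/2) = ((2/3 + I/2)*sin(2/3 + I/2))/(-25/36 - 73*I/36) = (-957/2977 + 651*I/2977)*sin(2/3 + I/2)
  Res(f, 1/3 - 2*I) = P(1/3 - 2*I)/Q'(1/3 - 2*I) = ((1/3 - 2*I)*sin(1/3 - 2*I))/(-49/9 + 133*I/36) = (-1704/8015 + 1788*I/8015)*sin(1/3 - 2*I)
  Res(f, 3/2 + I/3) = P(3/2 + I/3)/Q'(3/2 + I/3) = ((3/2 + I/3)*sin(3/2 + I/3))/(49/36 + 7*I/4) = (243/455 - 201*I/455)*sin(3/2 + I/3)

Sum of residues inside C: (243/455 - 201*I/455)*sin(3/2 + I/3) + (-957/2977 + 651*I/2977)*sin(2/3 + I/2) + (-1704/8015 + 1788*I/8015)*sin(1/3 - 2*I)
∮_C f(z) dz = 2πi · ((243/455 - 201*I/455)*sin(3/2 + I/3) + (-957/2977 + 651*I/2977)*sin(2/3 + I/2) + (-1704/8015 + 1788*I/8015)*sin(1/3 - 2*I)) = pi*(-1302/2977 - 1914*I/2977)*sin(2/3 + I/2) + pi*(-3576/8015 - 3408*I/8015)*sin(1/3 - 2*I) + pi*(402/455 + 486*I/455)*sin(3/2 + I/3)

Final answer: pi*(-1302/2977 - 1914*I/2977)*sin(2/3 + I/2) + pi*(-3576/8015 - 3408*I/8015)*sin(1/3 - 2*I) + pi*(402/455 + 486*I/455)*sin(3/2 + I/3)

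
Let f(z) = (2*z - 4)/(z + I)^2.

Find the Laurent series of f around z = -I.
(-4 - 2*I)/(z + I)^2 + 2/(z + I)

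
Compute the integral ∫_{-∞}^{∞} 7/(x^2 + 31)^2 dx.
Let f(z) = 7/(z^2 + 31)^2. The denominator has no real zeros and deg Q - deg P = 4 ≥ 2, so the integral of f over the upper semicircle |z| = R tends to 0 as R → ∞. Closing the contour in the upper half-plane,
  ∫_{-∞}^{∞} f(x) dx = 2πi · Σ Res(f, z_k)  over the poles with Im z_k > 0.

Zeros of the denominator: z^2 + 31 = 0 gives z = ±sqrt(31)*I.
Upper half-plane: z = sqrt(31)*I (a pole of order 2).

Write f(z) = g(z)/(z - sqrt(31)*I)^2 with g(z) = 7/(z + sqrt(31)*I)^2. For a double pole, Res(f, z₀) = g'(z₀):
  g'(z) = -14/(z + sqrt(31)*I)^3
  Res(f, sqrt(31)*I) = g'(sqrt(31)*I) = -7*sqrt(31)*I/3844

∫_{-∞}^{∞} f(x) dx = 2πi · (-7*sqrt(31)*I/3844) = 7*sqrt(31)*pi/1922

Final answer: 7*sqrt(31)*pi/1922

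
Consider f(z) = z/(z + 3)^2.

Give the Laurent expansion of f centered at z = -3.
-3/(z + 3)^2 + 1/(z + 3)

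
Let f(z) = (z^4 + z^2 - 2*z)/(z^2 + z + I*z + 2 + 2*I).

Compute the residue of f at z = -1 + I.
Write f(z) = P(z)/Q(z) with P(z) = z^4 + z^2 - 2*z and Q(z) = z^2 + z + I*z + 2 + 2*I.
The denominator factors as Q(z) = (z + 2*I)*(z + 1 - I), so z = -1 + I is a simple zero of Q and P is analytic there; z = -1 + I is therefore a simple pole and
  Res(f, z₀) = P(z₀)/Q'(z₀).

Q'(z) = 2*z + 1 + I, so Q'(-1 + I) = -1 + 3*I.
P(-1 + I) = -2 - 4*I.

Res(f, -1 + I) = (-2 - 4*I)/(-1 + 3*I) = -1 + I

Final answer: -1 + I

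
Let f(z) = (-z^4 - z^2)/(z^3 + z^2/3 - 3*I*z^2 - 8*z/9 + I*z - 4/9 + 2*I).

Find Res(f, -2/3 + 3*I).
380/53 + 13640*I/4293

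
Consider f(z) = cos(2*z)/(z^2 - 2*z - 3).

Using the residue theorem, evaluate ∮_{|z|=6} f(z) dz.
-I*pi*cos(2)/2 + I*pi*cos(6)/2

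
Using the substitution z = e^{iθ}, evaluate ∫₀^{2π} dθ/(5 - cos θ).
sqrt(6)*pi/6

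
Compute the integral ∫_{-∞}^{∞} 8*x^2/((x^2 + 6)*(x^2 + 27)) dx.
Let f(z) = 8*z^2/((z^2 + 6)*(z^2 + 27)). The denominator has no real zeros and deg Q - deg P = 2 ≥ 2, so the integral of f over the upper semicircle |z| = R tends to 0 as R → ∞. Closing the contour in the upper half-plane,
  ∫_{-∞}^{∞} f(x) dx = 2πi · Σ Res(f, z_k)  over the poles with Im z_k > 0.

Zeros of the denominator: z^2 + 27 = 0 gives z = ±3*sqrt(3)*I; z^2 + 6 = 0 gives z = ±sqrt(6)*I.
Upper half-plane: z = 3*sqrt(3)*I, z = sqrt(6)*I (simple).

Each pole is a simple zero of Q(z) = z^4 + 33*z^2 + 162, so Res(f, z₀) = P(z₀)/Q'(z₀) with P(z) = 8*z^2, Q'(z) = 4*z^3 + 66*z:
  Res(f, 3*sqrt(3)*I) = (-216)/(-126*sqrt(3)*I) = -4*sqrt(3)*I/7
  Res(f, sqrt(6)*I) = (-48)/(42*sqrt(6)*I) = 4*sqrt(6)*I/21

Sum of residues: 4*I*(-3*sqrt(3) + sqrt(6))/21
∫_{-∞}^{∞} f(x) dx = 2πi · (4*I*(-3*sqrt(3) + sqrt(6))/21) = 8*pi*(-sqrt(6) + 3*sqrt(3))/21

Final answer: 8*pi*(-sqrt(6) + 3*sqrt(3))/21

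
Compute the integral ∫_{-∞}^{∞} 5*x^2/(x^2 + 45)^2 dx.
Let f(z) = 5*z^2/(z^2 + 45)^2. The denominator has no real zeros and deg Q - deg P = 2 ≥ 2, so the integral of f over the upper semicircle |z| = R tends to 0 as R → ∞. Closing the contour in the upper half-plane,
  ∫_{-∞}^{∞} f(x) dx = 2πi · Σ Res(f, z_k)  over the poles with Im z_k > 0.

Zeros of the denominator: z^2 + 45 = 0 gives z = ±3*sqrt(5)*I.
Upper half-plane: z = 3*sqrt(5)*I (a pole of order 2).

Write f(z) = g(z)/(z - 3*sqrt(5)*I)^2 with g(z) = 5*z^2/(z + 3*sqrt(5)*I)^2. For a double pole, Res(f, z₀) = g'(z₀):
  g'(z) = 30*sqrt(5)*I*z/(z + 3*sqrt(5)*I)^3
  Res(f, 3*sqrt(5)*I) = g'(3*sqrt(5)*I) = -sqrt(5)*I/12

∫_{-∞}^{∞} f(x) dx = 2πi · (-sqrt(5)*I/12) = sqrt(5)*pi/6

Final answer: sqrt(5)*pi/6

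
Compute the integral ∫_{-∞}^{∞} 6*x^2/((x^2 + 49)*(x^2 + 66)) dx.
Let f(z) = 6*z^2/((z^2 + 49)*(z^2 + 66)). The denominator has no real zeros and deg Q - deg P = 2 ≥ 2, so the integral of f over the upper semicircle |z| = R tends to 0 as R → ∞. Closing the contour in the upper half-plane,
  ∫_{-∞}^{∞} f(x) dx = 2πi · Σ Res(f, z_k)  over the poles with Im z_k > 0.

Zeros of the denominator: z^2 + 66 = 0 gives z = ±sqrt(66)*I; z^2 + 49 = 0 gives z = ±7*I.
Upper half-plane: z = 7*I, z = sqrt(66)*I (simple).

Each pole is a simple zero of Q(z) = z^4 + 115*z^2 + 3234, so Res(f, z₀) = P(z₀)/Q'(z₀) with P(z) = 6*z^2, Q'(z) = 4*z^3 + 230*z:
  Res(f, 7*I) = (-294)/(238*I) = 21*I/17
  Res(f, sqrt(66)*I) = (-396)/(-34*sqrt(66)*I) = -3*sqrt(66)*I/17

Sum of residues: 3*I*(7 - sqrt(66))/17
∫_{-∞}^{∞} f(x) dx = 2πi · (3*I*(7 - sqrt(66))/17) = 6*pi*(-7 + sqrt(66))/17

Final answer: 6*pi*(-7 + sqrt(66))/17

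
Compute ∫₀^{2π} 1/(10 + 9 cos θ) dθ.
2*sqrt(19)*pi/19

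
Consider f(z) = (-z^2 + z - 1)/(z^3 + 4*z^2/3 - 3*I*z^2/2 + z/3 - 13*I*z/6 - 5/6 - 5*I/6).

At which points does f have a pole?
The singularities of f are the zeros of the denominator. Factoring,
  z^3 + 4*z^2/3 - 3*I*z^2/2 + z/3 - 13*I*z/6 - 5/6 - 5*I/6 = (z - I)*(z + 1/3 - I)*(z + 1 + I/2)
so the candidates are z = I, z = -1/3 + I, z = -1 - I/2.

Check the numerator P(z) = -z^2 + z - 1 at each one:
  P(I) = I ≠ 0, so z = I is a (simple) pole.
  P(-1/3 + I) = -4/9 + 5*I/3 ≠ 0, so z = -1/3 + I is a (simple) pole.
  P(-1 - I/2) = -11/4 - 3*I/2 ≠ 0, so z = -1 - I/2 is a (simple) pole.

Poles of f: {-1 - I/2, -1/3 + I, I}

Final answer: {-1 - I/2, -1/3 + I, I}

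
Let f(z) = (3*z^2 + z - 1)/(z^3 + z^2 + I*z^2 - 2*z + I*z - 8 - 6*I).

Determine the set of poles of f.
The singularities of f are the zeros of the denominator. Factoring,
  z^3 + z^2 + I*z^2 - 2*z + I*z - 8 - 6*I = (z - 2)*(z + 1 + 2*I)*(z + 2 - I)
so the candidates are z = 2, z = -1 - 2*I, z = -2 + I.

Check the numerator P(z) = 3*z^2 + z - 1 at each one:
  P(2) = 13 ≠ 0, so z = 2 is a (simple) pole.
  P(-1 - 2*I) = -11 + 10*I ≠ 0, so z = -1 - 2*I is a (simple) pole.
  P(-2 + I) = 6 - 11*I ≠ 0, so z = -2 + I is a (simple) pole.

Poles of f: {-2 + I, -1 - 2*I, 2}

Final answer: {-2 + I, -1 - 2*I, 2}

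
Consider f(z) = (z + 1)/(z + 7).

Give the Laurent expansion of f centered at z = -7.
Put w = z - (-7), i.e. z = w - 7. The denominator is w, so it suffices to rewrite the numerator in powers of w.

P(z) = z + 1
P(w - 7) = -6 + w

Dividing each term by w:
  f = -6/w + 1

Substituting back w = z + 7:
  f(z) = -6/(z + 7) + 1

The series is finite because the numerator is a polynomial; the negative powers form the principal part, and the coefficient of 1/(z + 7) gives Res(f, -7) = -6.

Final answer: -6/(z + 7) + 1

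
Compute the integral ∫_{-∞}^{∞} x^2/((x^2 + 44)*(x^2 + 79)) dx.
Let f(z) = z^2/((z^2 + 44)*(z^2 + 79)). The denominator has no real zeros and deg Q - deg P = 2 ≥ 2, so the integral of f over the upper semicircle |z| = R tends to 0 as R → ∞. Closing the contour in the upper half-plane,
  ∫_{-∞}^{∞} f(x) dx = 2πi · Σ Res(f, z_k)  over the poles with Im z_k > 0.

Zeros of the denominator: z^2 + 79 = 0 gives z = ±sqrt(79)*I; z^2 + 44 = 0 gives z = ±2*sqrt(11)*I.
Upper half-plane: z = 2*sqrt(11)*I, z = sqrt(79)*I (simple).

Each pole is a simple zero of Q(z) = z^4 + 123*z^2 + 3476, so Res(f, z₀) = P(z₀)/Q'(z₀) with P(z) = z^2, Q'(z) = 4*z^3 + 246*z:
  Res(f, 2*sqrt(11)*I) = (-44)/(140*sqrt(11)*I) = sqrt(11)*I/35
  Res(f, sqrt(79)*I) = (-79)/(-70*sqrt(79)*I) = -sqrt(79)*I/70

Sum of residues: I*(-sqrt(79) + 2*sqrt(11))/70
∫_{-∞}^{∞} f(x) dx = 2πi · (I*(-sqrt(79) + 2*sqrt(11))/70) = pi*(-2*sqrt(11) + sqrt(79))/35

Final answer: pi*(-2*sqrt(11) + sqrt(79))/35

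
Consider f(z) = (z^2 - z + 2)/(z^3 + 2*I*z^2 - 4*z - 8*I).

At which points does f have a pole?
The singularities of f are the zeros of the denominator. Factoring,
  z^3 + 2*I*z^2 - 4*z - 8*I = (z - 2)*(z + 2*I)*(z + 2)
so the candidates are z = 2, z = -2*I, z = -2.

Check the numerator P(z) = z^2 - z + 2 at each one:
  P(2) = 4 ≠ 0, so z = 2 is a (simple) pole.
  P(-2*I) = -2 + 2*I ≠ 0, so z = -2*I is a (simple) pole.
  P(-2) = 8 ≠ 0, so z = -2 is a (simple) pole.

Poles of f: {-2, -2*I, 2}

Final answer: {-2, -2*I, 2}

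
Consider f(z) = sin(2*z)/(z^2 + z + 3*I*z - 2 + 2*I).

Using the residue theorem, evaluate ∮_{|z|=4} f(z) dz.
By the residue theorem, ∮_C f(z) dz = 2πi · (sum of the residues of f at the poles inside |z| = 4).

The denominator factors as (z + 2*I)*(z + 1 + I), so the singularities of f are simple poles at z = -2*I, z = -1 - I.
  |-2*I|² = 4 < 16 = 4², so this pole is inside the contour.
  |-1 - I|² = 2 < 16 = 4², so this pole is inside the contour.

With P(z) = sin(2*z) and Q(z) = z^2 + z + 3*I*z - 2 + 2*I, each pole is simple, so Res(f, z₀) = P(z₀)/Q'(z₀) with Q'(z) = 2*z + 1 + 3*I.
  Res(f, -2*I) = P(-2*I)/Q'(-2*I) = (-I*sinh(4))/(1 - I) = (1/2 - I/2)*sinh(4)
  Res(f, -1 - I) = P(-1 - I)/Q'(-1 - I) = (-sin(2 + 2*I))/(-1 + I) = (1/2 + I/2)*sin(2 + 2*I)

Sum of residues inside C: (1/2 - I/2)*sinh(4) + (1/2 + I/2)*sin(2 + 2*I)
∮_C f(z) dz = 2πi · ((1/2 - I/2)*sinh(4) + (1/2 + I/2)*sin(2 + 2*I)) = pi*(-1 + I)*sin(2 + 2*I) + pi*(1 + I)*sinh(4)

Final answer: pi*(-1 + I)*sin(2 + 2*I) + pi*(1 + I)*sinh(4)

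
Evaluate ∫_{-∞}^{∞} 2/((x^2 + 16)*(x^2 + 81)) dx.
pi/234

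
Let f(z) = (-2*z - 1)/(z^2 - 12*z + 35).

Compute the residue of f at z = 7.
Write f(z) = P(z)/Q(z) with P(z) = -2*z - 1 and Q(z) = z^2 - 12*z + 35.
The denominator factors as Q(z) = (z - 5)*(z - 7), so z = 7 is a simple zero of Q and P is analytic there; z = 7 is therefore a simple pole and
  Res(f, z₀) = P(z₀)/Q'(z₀).

Q'(z) = 2*z - 12, so Q'(7) = 2.
P(7) = -15.

Res(f, 7) = (-15)/(2) = -15/2

Final answer: -15/2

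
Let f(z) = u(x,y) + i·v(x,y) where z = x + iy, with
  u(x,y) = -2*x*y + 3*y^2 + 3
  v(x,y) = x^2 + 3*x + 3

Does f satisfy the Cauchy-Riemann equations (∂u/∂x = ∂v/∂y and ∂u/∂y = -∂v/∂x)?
∂u/∂x = -2*y
∂v/∂y = 0
∂u/∂y = -2*x + 6*y
∂v/∂x = 2*x + 3
∂u/∂x ≠ ∂v/∂y and ∂u/∂y ≠ -∂v/∂x; the Cauchy-Riemann equations are not satisfied, so f is not analytic.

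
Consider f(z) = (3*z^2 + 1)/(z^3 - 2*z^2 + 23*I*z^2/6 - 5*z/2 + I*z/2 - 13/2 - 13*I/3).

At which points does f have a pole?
The singularities of f are the zeros of the denominator. Factoring,
  z^3 - 2*z^2 + 23*I*z^2/6 - 5*z/2 + I*z/2 - 13/2 - 13*I/3 = (z + 1 - 2*I/3)*(z - 1 + 3*I/2)*(z - 2 + 3*I)
so the candidates are z = -1 + 2*I/3, z = 1 - 3*I/2, z = 2 - 3*I.

Check the numerator P(z) = 3*z^2 + 1 at each one:
  P(-1 + 2*I/3) = 8/3 - 4*I ≠ 0, so z = -1 + 2*I/3 is a (simple) pole.
  P(1 - 3*I/2) = -11/4 - 9*I ≠ 0, so z = 1 - 3*I/2 is a (simple) pole.
  P(2 - 3*I) = -14 - 36*I ≠ 0, so z = 2 - 3*I is a (simple) pole.

Poles of f: {-1 + 2*I/3, 1 - 3*I/2, 2 - 3*I}

Final answer: {-1 + 2*I/3, 1 - 3*I/2, 2 - 3*I}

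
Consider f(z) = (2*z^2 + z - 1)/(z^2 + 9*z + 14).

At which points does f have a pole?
The singularities of f are the zeros of the denominator. Factoring,
  z^2 + 9*z + 14 = (z + 2)*(z + 7)
so the candidates are z = -2, z = -7.

Check the numerator P(z) = 2*z^2 + z - 1 at each one:
  P(-2) = 5 ≠ 0, so z = -2 is a (simple) pole.
  P(-7) = 90 ≠ 0, so z = -7 is a (simple) pole.

Poles of f: {-7, -2}

Final answer: {-7, -2}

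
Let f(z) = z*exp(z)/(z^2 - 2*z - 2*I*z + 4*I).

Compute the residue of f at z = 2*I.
Write f(z) = P(z)/Q(z) with P(z) = z*exp(z) and Q(z) = z^2 - 2*z - 2*I*z + 4*I.
The denominator factors as Q(z) = (z - 2)*(z - 2*I), so z = 2*I is a simple zero of Q and P is analytic there; z = 2*I is therefore a simple pole and
  Res(f, z₀) = P(z₀)/Q'(z₀).

Q'(z) = 2*z - 2 - 2*I, so Q'(2*I) = -2 + 2*I.
P(2*I) = 2*I*exp(2*I).

Res(f, 2*I) = (2*I*exp(2*I))/(-2 + 2*I) = (1/2 - I/2)*exp(2*I)

Final answer: (1/2 - I/2)*exp(2*I)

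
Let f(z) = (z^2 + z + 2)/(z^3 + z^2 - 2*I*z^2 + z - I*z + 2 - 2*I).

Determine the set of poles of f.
{-1 + I, -I, 2*I}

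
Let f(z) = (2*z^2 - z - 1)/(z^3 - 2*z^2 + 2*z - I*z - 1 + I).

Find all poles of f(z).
{-I, 1 + I}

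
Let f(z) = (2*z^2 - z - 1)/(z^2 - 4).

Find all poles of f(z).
The singularities of f are the zeros of the denominator. Factoring,
  z^2 - 4 = (z - 2)*(z + 2)
so the candidates are z = 2, z = -2.

Check the numerator P(z) = 2*z^2 - z - 1 at each one:
  P(2) = 5 ≠ 0, so z = 2 is a (simple) pole.
  P(-2) = 9 ≠ 0, so z = -2 is a (simple) pole.

Poles of f: {-2, 2}

Final answer: {-2, 2}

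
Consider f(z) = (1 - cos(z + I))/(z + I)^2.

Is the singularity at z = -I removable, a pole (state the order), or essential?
Let u = z + I. The argument of cos is z + I = u, so
  f = (1 - cos(u))/u^2 = ((u)^2/2 - (u)^4/24 + ...)/u^2 = 1/2 - (1/24)*u^2 + ...
The Laurent expansion about u = 0 has no negative powers; equivalently lim_{z→-I} f(z) = 1/2 exists and is finite.
So the singularity is removable.

Final answer: removable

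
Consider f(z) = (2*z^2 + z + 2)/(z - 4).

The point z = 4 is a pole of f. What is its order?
1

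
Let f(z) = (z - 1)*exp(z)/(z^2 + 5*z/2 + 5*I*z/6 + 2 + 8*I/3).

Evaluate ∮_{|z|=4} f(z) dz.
pi*(198/125 + 36*I/125)*exp(-1/2 - 3*I/2) + pi*(-198/125 + 214*I/125)*exp(-2 + 2*I/3)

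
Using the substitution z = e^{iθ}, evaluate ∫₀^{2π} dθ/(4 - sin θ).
2*sqrt(15)*pi/15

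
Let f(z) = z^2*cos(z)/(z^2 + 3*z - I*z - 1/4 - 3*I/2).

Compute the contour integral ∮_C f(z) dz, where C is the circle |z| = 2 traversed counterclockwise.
By the residue theorem, ∮_C f(z) dz = 2πi · (sum of the residues of f at the poles inside |z| = 2).

The denominator factors as (z + 3 - I/2)*(z - I/2), so the singularities of f are simple poles at z = -3 + I/2, z = I/2.
  |-3 + I/2|² = 37/4 > 4 = 2², so this pole is outside the contour.
  |I/2|² = 1/4 < 4 = 2², so this pole is inside the contour.

With P(z) = z^2*cos(z) and Q(z) = z^2 + 3*z - I*z - 1/4 - 3*I/2, each pole is simple, so Res(f, z₀) = P(z₀)/Q'(z₀) with Q'(z) = 2*z + 3 - I.
  Res(f, I/2) = P(I/2)/Q'(I/2) = (-cosh(1/2)/4)/(3) = -cosh(1/2)/12

∮_C f(z) dz = 2πi · (-cosh(1/2)/12) = -I*pi*cosh(1/2)/6

Final answer: -I*pi*cosh(1/2)/6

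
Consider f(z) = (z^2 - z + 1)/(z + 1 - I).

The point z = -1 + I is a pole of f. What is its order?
Factor the denominator:
  z + 1 - I = (z + 1 - I)

The numerator P(z) = z^2 - z + 1 has P(-1 + I) = 2 - 3*I ≠ 0, so no factor of (z + 1 - I) cancels.
Near z = -1 + I we can therefore write f(z) = g(z)/(z + 1 - I) with g analytic at -1 + I and g(-1 + I) ≠ 0 (g is just the numerator).

Hence z = -1 + I is a pole of order 1.

Final answer: 1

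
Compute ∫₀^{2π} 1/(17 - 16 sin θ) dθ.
Call the integral J. The integrand is 2π-periodic and we integrate over a full period, so shifting θ does not change the value (θ → θ + π/2 turns sin θ into cos θ; θ → θ + π flips the sign of the trig term). Hence
  J = ∫₀^{2π} dθ/(17 + 16 cos θ).
Put z = e^{iθ}: then cos θ = (z + 1/z)/2, dθ = dz/(iz), and z runs once counterclockwise around |z| = 1:
  J = ∮_{|z|=1} 1/(17 + 16*(z + 1/z)/2) · dz/(iz) = (2/i) ∮_{|z|=1} dz/(16*z^2 + 34*z + 16).
The roots of 16*z^2 + 34*z + 16 are z = (-17 ± sqrt(17^2 - 16^2))/16, with sqrt(33) = sqrt(33); their product is 1, so only z₊ = -17/16 + sqrt(33)/16 lies inside the unit circle (z₋ = -17/16 - sqrt(33)/16 lies outside).
z₊ is a simple zero of q(z) = 16*z^2 + 34*z + 16, so Res(1/q, z₊) = 1/q'(z₊) with q'(z) = 32*z + 34; and q'(z₊) = 16*(z₊ - z₋) = 2*sqrt(33).
Therefore J = (2/i) · 2πi · 1/(2*sqrt(33)) = 2*pi/(sqrt(33)) = 2*sqrt(33)*pi/33

Final answer: 2*sqrt(33)*pi/33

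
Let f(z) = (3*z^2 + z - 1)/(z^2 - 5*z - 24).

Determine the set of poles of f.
The singularities of f are the zeros of the denominator. Factoring,
  z^2 - 5*z - 24 = (z - 8)*(z + 3)
so the candidates are z = 8, z = -3.

Check the numerator P(z) = 3*z^2 + z - 1 at each one:
  P(8) = 199 ≠ 0, so z = 8 is a (simple) pole.
  P(-3) = 23 ≠ 0, so z = -3 is a (simple) pole.

Poles of f: {-3, 8}

Final answer: {-3, 8}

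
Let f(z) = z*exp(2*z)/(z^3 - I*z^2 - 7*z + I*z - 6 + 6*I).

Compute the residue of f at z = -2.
Write f(z) = P(z)/Q(z) with P(z) = z*exp(2*z) and Q(z) = z^3 - I*z^2 - 7*z + I*z - 6 + 6*I.
The denominator factors as Q(z) = (z + 1 - I)*(z - 3)*(z + 2), so z = -2 is a simple zero of Q and P is analytic there; z = -2 is therefore a simple pole and
  Res(f, z₀) = P(z₀)/Q'(z₀).

Q'(z) = 3*z^2 - 2*I*z - 7 + I, so Q'(-2) = 5 + 5*I.
P(-2) = -2*exp(-4).

Res(f, -2) = (-2*exp(-4))/(5 + 5*I) = (-1/5 + I/5)*exp(-4)

Final answer: (-1/5 + I/5)*exp(-4)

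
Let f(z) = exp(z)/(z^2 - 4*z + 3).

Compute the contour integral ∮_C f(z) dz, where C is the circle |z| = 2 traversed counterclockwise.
-exp(1)*I*pi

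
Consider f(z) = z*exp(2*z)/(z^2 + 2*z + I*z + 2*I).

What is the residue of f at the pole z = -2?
Write f(z) = P(z)/Q(z) with P(z) = z*exp(2*z) and Q(z) = z^2 + 2*z + I*z + 2*I.
The denominator factors as Q(z) = (z + I)*(z + 2), so z = -2 is a simple zero of Q and P is analytic there; z = -2 is therefore a simple pole and
  Res(f, z₀) = P(z₀)/Q'(z₀).

Q'(z) = 2*z + 2 + I, so Q'(-2) = -2 + I.
P(-2) = -2*exp(-4).

Res(f, -2) = (-2*exp(-4))/(-2 + I) = (4/5 + 2*I/5)*exp(-4)

Final answer: (4/5 + 2*I/5)*exp(-4)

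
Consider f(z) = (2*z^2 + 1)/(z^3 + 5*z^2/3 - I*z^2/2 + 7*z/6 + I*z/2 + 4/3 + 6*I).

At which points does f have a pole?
{-2 - I/2, -2/3 + 2*I, 1 - I}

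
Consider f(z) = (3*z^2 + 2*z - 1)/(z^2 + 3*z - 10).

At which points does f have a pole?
The singularities of f are the zeros of the denominator. Factoring,
  z^2 + 3*z - 10 = (z - 2)*(z + 5)
so the candidates are z = 2, z = -5.

Check the numerator P(z) = 3*z^2 + 2*z - 1 at each one:
  P(2) = 15 ≠ 0, so z = 2 is a (simple) pole.
  P(-5) = 64 ≠ 0, so z = -5 is a (simple) pole.

Poles of f: {-5, 2}

Final answer: {-5, 2}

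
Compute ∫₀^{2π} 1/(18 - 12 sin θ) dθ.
Call the integral J. The integrand is 2π-periodic and we integrate over a full period, so shifting θ does not change the value (θ → θ + π/2 turns sin θ into cos θ; θ → θ + π flips the sign of the trig term). Hence
  J = ∫₀^{2π} dθ/(18 + 12 cos θ).
Put z = e^{iθ}: then cos θ = (z + 1/z)/2, dθ = dz/(iz), and z runs once counterclockwise around |z| = 1:
  J = ∮_{|z|=1} 1/(18 + 12*(z + 1/z)/2) · dz/(iz) = (2/i) ∮_{|z|=1} dz/(12*z^2 + 36*z + 12).
The roots of 12*z^2 + 36*z + 12 are z = (-18 ± sqrt(18^2 - 12^2))/12, with sqrt(180) = 6*sqrt(5); their product is 1, so only z₊ = -3/2 + sqrt(5)/2 lies inside the unit circle (z₋ = -3/2 - sqrt(5)/2 lies outside).
z₊ is a simple zero of q(z) = 12*z^2 + 36*z + 12, so Res(1/q, z₊) = 1/q'(z₊) with q'(z) = 24*z + 36; and q'(z₊) = 12*(z₊ - z₋) = 12*sqrt(5).
Therefore J = (2/i) · 2πi · 1/(12*sqrt(5)) = 2*pi/(6*sqrt(5)) = sqrt(5)*pi/15

Final answer: sqrt(5)*pi/15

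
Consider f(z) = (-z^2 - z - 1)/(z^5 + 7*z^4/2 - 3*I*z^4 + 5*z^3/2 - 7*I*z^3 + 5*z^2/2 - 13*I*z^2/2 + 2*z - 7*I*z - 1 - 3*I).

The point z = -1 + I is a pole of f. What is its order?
Factor the denominator:
  z^5 + 7*z^4/2 - 3*I*z^4 + 5*z^3/2 - 7*I*z^3 + 5*z^2/2 - 13*I*z^2/2 + 2*z - 7*I*z - 1 - 3*I = (z + 1 - I)^3*(z + 1/2 - I)*(z + I)

The numerator P(z) = -z^2 - z - 1 has P(-1 + I) = I ≠ 0, so no factor of (z + 1 - I) cancels.
Near z = -1 + I we can therefore write f(z) = g(z)/(z + 1 - I)^3 with g analytic at -1 + I and g(-1 + I) ≠ 0 (g is the numerator divided by the remaining denominator factors).

Hence z = -1 + I is a pole of order 3.

Final answer: 3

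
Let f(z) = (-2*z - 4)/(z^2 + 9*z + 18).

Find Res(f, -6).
-8/3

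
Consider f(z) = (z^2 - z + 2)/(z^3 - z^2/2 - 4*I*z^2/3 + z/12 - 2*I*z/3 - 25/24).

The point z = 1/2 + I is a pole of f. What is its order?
2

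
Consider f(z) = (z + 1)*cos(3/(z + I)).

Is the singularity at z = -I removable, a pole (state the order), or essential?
Let u = z + I. Then
  cos(3/u) = Σ_{k≥0} (-1)^k (3)^(2k)/((2k)!·u^(2k)) = 1 - 9/(2*u^2) + 27/(8*u^4) + ...
which has infinitely many negative powers of u, so cos(3/(z + I)) has an essential singularity at z = -I.
The extra factor z + 1 is a nonzero polynomial; if the product had at most a pole at z = -I, dividing by that polynomial would leave cos(3/(z + I)) with at most a pole too — contradiction. (Equivalently, the product's Laurent series still has infinitely many negative powers.)
So the singularity is essential.

Final answer: essential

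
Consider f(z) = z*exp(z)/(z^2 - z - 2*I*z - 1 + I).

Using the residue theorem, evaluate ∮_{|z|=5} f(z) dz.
By the residue theorem, ∮_C f(z) dz = 2πi · (sum of the residues of f at the poles inside |z| = 5).

The denominator factors as (z - 1 - I)*(z - I), so the singularities of f are simple poles at z = 1 + I, z = I.
  |1 + I|² = 2 < 25 = 5², so this pole is inside the contour.
  |I|² = 1 < 25 = 5², so this pole is inside the contour.

With P(z) = z*exp(z) and Q(z) = z^2 - z - 2*I*z - 1 + I, each pole is simple, so Res(f, z₀) = P(z₀)/Q'(z₀) with Q'(z) = 2*z - 1 - 2*I.
  Res(f, 1 + I) = P(1 + I)/Q'(1 + I) = ((1 + I)*exp(1 + I))/(1) = (1 + I)*exp(1 + I)
  Res(f, I) = P(I)/Q'(I) = (I*exp(I))/(-1) = -I*exp(I)

Sum of residues inside C: -I*exp(I) + (1 + I)*exp(1 + I)
∮_C f(z) dz = 2πi · (-I*exp(I) + (1 + I)*exp(1 + I)) = pi*(-2 + 2*I)*exp(1 + I) + 2*pi*exp(I)

Final answer: pi*(-2 + 2*I)*exp(1 + I) + 2*pi*exp(I)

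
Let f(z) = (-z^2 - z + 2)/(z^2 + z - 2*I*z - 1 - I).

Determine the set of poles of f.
The singularities of f are the zeros of the denominator. Factoring,
  z^2 + z - 2*I*z - 1 - I = (z + 1 - I)*(z - I)
so the candidates are z = -1 + I, z = I.

Check the numerator P(z) = -z^2 - z + 2 at each one:
  P(-1 + I) = 3 + I ≠ 0, so z = -1 + I is a (simple) pole.
  P(I) = 3 - I ≠ 0, so z = I is a (simple) pole.

Poles of f: {-1 + I, I}

Final answer: {-1 + I, I}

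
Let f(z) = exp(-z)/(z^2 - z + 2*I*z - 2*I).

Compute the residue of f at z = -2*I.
Write f(z) = P(z)/Q(z) with P(z) = exp(-z) and Q(z) = z^2 - z + 2*I*z - 2*I.
The denominator factors as Q(z) = (z + 2*I)*(z - 1), so z = -2*I is a simple zero of Q and P is analytic there; z = -2*I is therefore a simple pole and
  Res(f, z₀) = P(z₀)/Q'(z₀).

Q'(z) = 2*z - 1 + 2*I, so Q'(-2*I) = -1 - 2*I.
P(-2*I) = exp(2*I).

Res(f, -2*I) = (exp(2*I))/(-1 - 2*I) = (-1/5 + 2*I/5)*exp(2*I)

Final answer: (-1/5 + 2*I/5)*exp(2*I)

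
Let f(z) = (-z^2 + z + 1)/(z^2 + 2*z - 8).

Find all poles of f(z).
{-4, 2}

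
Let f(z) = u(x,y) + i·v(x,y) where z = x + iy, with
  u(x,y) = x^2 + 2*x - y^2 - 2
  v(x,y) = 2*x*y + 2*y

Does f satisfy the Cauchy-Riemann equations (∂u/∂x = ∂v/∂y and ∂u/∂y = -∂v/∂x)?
∂u/∂x = 2*x + 2
∂v/∂y = 2*x + 2
∂u/∂y = -2*y
∂v/∂x = 2*y
∂u/∂x = ∂v/∂y and ∂u/∂y = -∂v/∂x hold identically; f is analytic.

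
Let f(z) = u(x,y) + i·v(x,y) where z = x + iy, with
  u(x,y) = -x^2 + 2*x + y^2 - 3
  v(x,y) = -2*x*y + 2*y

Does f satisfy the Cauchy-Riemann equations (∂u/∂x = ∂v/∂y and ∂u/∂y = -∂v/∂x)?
∂u/∂x = 2 - 2*x
∂v/∂y = 2 - 2*x
∂u/∂y = 2*y
∂v/∂x = -2*y
∂u/∂x = ∂v/∂y and ∂u/∂y = -∂v/∂x hold identically; f is analytic.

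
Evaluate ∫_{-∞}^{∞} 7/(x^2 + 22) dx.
7*sqrt(22)*pi/22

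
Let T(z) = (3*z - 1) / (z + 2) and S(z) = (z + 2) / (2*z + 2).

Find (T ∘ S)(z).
(T ∘ S)(z) = T(S(z)) = ((3)*S(z) + (-1))/((1)*S(z) + (2)). Multiply numerator and denominator by 2*z + 2:
  numerator:   (3)*(z + 2) + (-1)*(2*z + 2) = z + 4
  denominator: (1)*(z + 2) + (2)*(2*z + 2) = 5*z + 6
(T ∘ S)(z) = (z + 4)/(5*z + 6)

Final answer: (z + 4)/(5*z + 6)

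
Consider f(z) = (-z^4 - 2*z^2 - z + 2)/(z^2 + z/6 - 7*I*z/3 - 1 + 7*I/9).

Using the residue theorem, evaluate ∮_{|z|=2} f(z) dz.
By the residue theorem, ∮_C f(z) dz = 2πi · (sum of the residues of f at the poles inside |z| = 2).

The denominator factors as (z + 2/3 - 2*I)*(z - 1/2 - I/3), so the singularities of f are simple poles at z = -2/3 + 2*I, z = 1/2 + I/3.
  |-2/3 + 2*I|² = 40/9 > 4 = 2², so this pole is outside the contour.
  |1/2 + I/3|² = 13/36 < 4 = 2², so this pole is inside the contour.

With P(z) = -z^4 - 2*z^2 - z + 2 and Q(z) = z^2 + z/6 - 7*I*z/3 - 1 + 7*I/9, each pole is simple, so Res(f, z₀) = P(z₀)/Q'(z₀) with Q'(z) = 2*z + 1/6 - 7*I/3.
  Res(f, 1/2 + I/3) = P(1/2 + I/3)/Q'(1/2 + I/3) = (1703/1296 - 59*I/54)/(7/6 - 5*I/3) = 26081/32184 + 3559*I/16092

∮_C f(z) dz = 2πi · (26081/32184 + 3559*I/16092) = pi*(-3559/8046 + 26081*I/16092)

Final answer: pi*(-3559/8046 + 26081*I/16092)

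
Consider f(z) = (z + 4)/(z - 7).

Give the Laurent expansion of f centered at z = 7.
Put w = z - (7), i.e. z = w + 7. The denominator is w, so it suffices to rewrite the numerator in powers of w.

P(z) = z + 4
P(w + 7) = 11 + w

Dividing each term by w:
  f = 11/w + 1

Substituting back w = z - 7:
  f(z) = 11/(z - 7) + 1

The series is finite because the numerator is a polynomial; the negative powers form the principal part, and the coefficient of 1/(z - 7) gives Res(f, 7) = 11.

Final answer: 11/(z - 7) + 1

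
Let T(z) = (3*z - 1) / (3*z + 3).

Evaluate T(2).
Substitute z = 2:
  numerator:   3*(2) - 1 = 5
  denominator: 3*(2) + 3 = 9
T(2) = (5)/(9) = 5/9

Final answer: 5/9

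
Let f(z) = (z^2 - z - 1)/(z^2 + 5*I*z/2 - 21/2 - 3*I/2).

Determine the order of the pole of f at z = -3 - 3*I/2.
Factor the denominator:
  z^2 + 5*I*z/2 - 21/2 - 3*I/2 = (z + 3 + 3*I/2)*(z - 3 + I)

The numerator P(z) = z^2 - z - 1 has P(-3 - 3*I/2) = 35/4 + 21*I/2 ≠ 0, so no factor of (z + 3 + 3*I/2) cancels.
Near z = -3 - 3*I/2 we can therefore write f(z) = g(z)/(z + 3 + 3*I/2) with g analytic at -3 - 3*I/2 and g(-3 - 3*I/2) ≠ 0 (g is the numerator divided by the remaining denominator factors).

Hence z = -3 - 3*I/2 is a pole of order 1.

Final answer: 1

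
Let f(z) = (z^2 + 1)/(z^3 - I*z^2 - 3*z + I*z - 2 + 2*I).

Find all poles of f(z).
The singularities of f are the zeros of the denominator. Factoring,
  z^3 - I*z^2 - 3*z + I*z - 2 + 2*I = (z - 2)*(z + 1 - I)*(z + 1)
so the candidates are z = 2, z = -1 + I, z = -1.

Check the numerator P(z) = z^2 + 1 at each one:
  P(2) = 5 ≠ 0, so z = 2 is a (simple) pole.
  P(-1 + I) = 1 - 2*I ≠ 0, so z = -1 + I is a (simple) pole.
  P(-1) = 2 ≠ 0, so z = -1 is a (simple) pole.

Poles of f: {-1, -1 + I, 2}

Final answer: {-1, -1 + I, 2}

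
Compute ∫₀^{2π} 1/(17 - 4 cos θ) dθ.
Call the integral J. The integrand is 2π-periodic and we integrate over a full period, so shifting θ does not change the value (θ → θ + π flips the sign of the trig term). Hence
  J = ∫₀^{2π} dθ/(17 + 4 cos θ).
Put z = e^{iθ}: then cos θ = (z + 1/z)/2, dθ = dz/(iz), and z runs once counterclockwise around |z| = 1:
  J = ∮_{|z|=1} 1/(17 + 4*(z + 1/z)/2) · dz/(iz) = (2/i) ∮_{|z|=1} dz/(4*z^2 + 34*z + 4).
The roots of 4*z^2 + 34*z + 4 are z = (-17 ± sqrt(17^2 - 4^2))/4, with sqrt(273) = sqrt(273); their product is 1, so only z₊ = -17/4 + sqrt(273)/4 lies inside the unit circle (z₋ = -17/4 - sqrt(273)/4 lies outside).
z₊ is a simple zero of q(z) = 4*z^2 + 34*z + 4, so Res(1/q, z₊) = 1/q'(z₊) with q'(z) = 8*z + 34; and q'(z₊) = 4*(z₊ - z₋) = 2*sqrt(273).
Therefore J = (2/i) · 2πi · 1/(2*sqrt(273)) = 2*pi/(sqrt(273)) = 2*sqrt(273)*pi/273

Final answer: 2*sqrt(273)*pi/273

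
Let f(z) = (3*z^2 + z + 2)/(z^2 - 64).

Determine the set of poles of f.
The singularities of f are the zeros of the denominator. Factoring,
  z^2 - 64 = (z - 8)*(z + 8)
so the candidates are z = 8, z = -8.

Check the numerator P(z) = 3*z^2 + z + 2 at each one:
  P(8) = 202 ≠ 0, so z = 8 is a (simple) pole.
  P(-8) = 186 ≠ 0, so z = -8 is a (simple) pole.

Poles of f: {-8, 8}

Final answer: {-8, 8}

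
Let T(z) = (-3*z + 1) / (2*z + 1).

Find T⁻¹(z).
Set w = T(z) = (-3*z + 1) / (2*z + 1) and solve for z:
  w*(2*z + 1) = -3*z + 1
  w + z*(2*w + 3) - 1 = 0
  z*(2*w + 3) = 1 - w
  z = (w - 1)/(-2*w - 3)
Renaming the variable, T⁻¹(z) = (z - 1)/(-2*z - 3) = (-z + 1)/(2*z + 3).
(Check: ad - bc = -5 ≠ 0, so T is invertible.)

Final answer: (-z + 1)/(2*z + 3)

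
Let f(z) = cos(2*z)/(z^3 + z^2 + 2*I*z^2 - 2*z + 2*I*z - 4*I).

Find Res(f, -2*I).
(-3/20 + I/20)*cosh(4)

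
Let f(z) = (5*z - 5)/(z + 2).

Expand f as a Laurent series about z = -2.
Put w = z - (-2), i.e. z = w - 2. The denominator is w, so it suffices to rewrite the numerator in powers of w.

P(z) = 5*z - 5
P(w - 2) = -15 + 5*w

Dividing each term by w:
  f = -15/w + 5

Substituting back w = z + 2:
  f(z) = -15/(z + 2) + 5

The series is finite because the numerator is a polynomial; the negative powers form the principal part, and the coefficient of 1/(z + 2) gives Res(f, -2) = -15.

Final answer: -15/(z + 2) + 5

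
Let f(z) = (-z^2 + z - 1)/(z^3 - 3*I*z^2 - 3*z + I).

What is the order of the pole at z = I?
3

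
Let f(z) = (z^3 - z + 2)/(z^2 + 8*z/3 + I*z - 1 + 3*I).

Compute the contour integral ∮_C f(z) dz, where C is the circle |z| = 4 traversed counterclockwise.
By the residue theorem, ∮_C f(z) dz = 2πi · (sum of the residues of f at the poles inside |z| = 4).

The denominator factors as (z - 1/3 + I)*(z + 3), so the singularities of f are simple poles at z = 1/3 - I, z = -3.
  |1/3 - I|² = 10/9 < 16 = 4², so this pole is inside the contour.
  |-3|² = 9 < 16 = 4², so this pole is inside the contour.

With P(z) = z^3 - z + 2 and Q(z) = z^2 + 8*z/3 + I*z - 1 + 3*I, each pole is simple, so Res(f, z₀) = P(z₀)/Q'(z₀) with Q'(z) = 2*z + 8/3 + I.
  Res(f, 1/3 - I) = P(1/3 - I)/Q'(1/3 - I) = (19/27 + 5*I/3)/(10/3 - I) = 55/981 + 169*I/327
  Res(f, -3) = P(-3)/Q'(-3) = (-22)/(-10/3 + I) = 660/109 + 198*I/109

Sum of residues inside C: 55/9 + 7*I/3
∮_C f(z) dz = 2πi · (55/9 + 7*I/3) = pi*(-14/3 + 110*I/9)

Final answer: pi*(-14/3 + 110*I/9)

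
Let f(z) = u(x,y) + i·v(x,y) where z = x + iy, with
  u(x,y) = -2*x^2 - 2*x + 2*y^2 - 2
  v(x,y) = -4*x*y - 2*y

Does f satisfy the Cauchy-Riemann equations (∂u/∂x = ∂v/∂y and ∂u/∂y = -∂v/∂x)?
∂u/∂x = -4*x - 2
∂v/∂y = -4*x - 2
∂u/∂y = 4*y
∂v/∂x = -4*y
∂u/∂x = ∂v/∂y and ∂u/∂y = -∂v/∂x hold identically; f is analytic.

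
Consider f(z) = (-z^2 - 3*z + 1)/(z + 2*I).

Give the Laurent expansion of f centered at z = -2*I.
Put w = z - (-2*I), i.e. z = w - 2*I. The denominator is w, so it suffices to rewrite the numerator in powers of w.

P(z) = -z^2 - 3*z + 1
P(w - 2*I) = 5 + 6*I + (-3 + 4*I)*w - w^2

Dividing each term by w:
  f = (5 + 6*I)/w - 3 + 4*I - w

Substituting back w = z + 2*I:
  f(z) = (5 + 6*I)/(z + 2*I) - 3 + 4*I - (z + 2*I)

The series is finite because the numerator is a polynomial; the negative powers form the principal part, and the coefficient of 1/(z + 2*I) gives Res(f, -2*I) = 5 + 6*I.

Final answer: (5 + 6*I)/(z + 2*I) - 3 + 4*I - (z + 2*I)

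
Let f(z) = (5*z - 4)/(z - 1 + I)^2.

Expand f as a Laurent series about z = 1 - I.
Put w = z - (1 - I), i.e. z = w + 1 - I. The denominator is w^2, so it suffices to rewrite the numerator in powers of w.

P(z) = 5*z - 4
P(w + 1 - I) = 1 - 5*I + 5*w

Dividing each term by w^2:
  f = (1 - 5*I)/w^2 + 5/w

Substituting back w = z - 1 + I:
  f(z) = (1 - 5*I)/(z - 1 + I)^2 + 5/(z - 1 + I)

The series is finite because the numerator is a polynomial; the negative powers form the principal part, and the coefficient of 1/(z - 1 + I) gives Res(f, 1 - I) = 5.

Final answer: (1 - 5*I)/(z - 1 + I)^2 + 5/(z - 1 + I)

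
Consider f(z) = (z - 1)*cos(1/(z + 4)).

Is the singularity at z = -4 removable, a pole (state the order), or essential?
Let u = z + 4. Then
  cos(1/u) = Σ_{k≥0} (-1)^k (1)^(2k)/((2k)!·u^(2k)) = 1 - 1/(2*u^2) + 1/(24*u^4) + ...
which has infinitely many negative powers of u, so cos(1/(z + 4)) has an essential singularity at z = -4.
The extra factor z - 1 is a nonzero polynomial; if the product had at most a pole at z = -4, dividing by that polynomial would leave cos(1/(z + 4)) with at most a pole too — contradiction. (Equivalently, the product's Laurent series still has infinitely many negative powers.)
So the singularity is essential.

Final answer: essential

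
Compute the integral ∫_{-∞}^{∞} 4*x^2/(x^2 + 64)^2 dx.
Let f(z) = 4*z^2/(z^2 + 64)^2. The denominator has no real zeros and deg Q - deg P = 2 ≥ 2, so the integral of f over the upper semicircle |z| = R tends to 0 as R → ∞. Closing the contour in the upper half-plane,
  ∫_{-∞}^{∞} f(x) dx = 2πi · Σ Res(f, z_k)  over the poles with Im z_k > 0.

Zeros of the denominator: z^2 + 64 = 0 gives z = ±8*I.
Upper half-plane: z = 8*I (a pole of order 2).

Write f(z) = g(z)/(z - 8*I)^2 with g(z) = 4*z^2/(z + 8*I)^2. For a double pole, Res(f, z₀) = g'(z₀):
  g'(z) = 64*I*z/(z + 8*I)^3
  Res(f, 8*I) = g'(8*I) = -I/8

∫_{-∞}^{∞} f(x) dx = 2πi · (-I/8) = pi/4

Final answer: pi/4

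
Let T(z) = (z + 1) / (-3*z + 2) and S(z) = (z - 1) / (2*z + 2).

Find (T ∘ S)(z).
(T ∘ S)(z) = T(S(z)) = ((1)*S(z) + (1))/((-3)*S(z) + (2)). Multiply numerator and denominator by 2*z + 2:
  numerator:   (1)*(z - 1) + (1)*(2*z + 2) = 3*z + 1
  denominator: (-3)*(z - 1) + (2)*(2*z + 2) = z + 7
(T ∘ S)(z) = (3*z + 1)/(z + 7)

Final answer: (3*z + 1)/(z + 7)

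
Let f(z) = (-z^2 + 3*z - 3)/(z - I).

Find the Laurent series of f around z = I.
(-2 + 3*I)/(z - I) + 3 - 2*I - (z - I)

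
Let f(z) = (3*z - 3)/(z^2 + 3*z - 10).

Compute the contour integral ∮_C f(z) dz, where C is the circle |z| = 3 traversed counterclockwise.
By the residue theorem, ∮_C f(z) dz = 2πi · (sum of the residues of f at the poles inside |z| = 3).

The denominator factors as (z + 5)*(z - 2), so the singularities of f are simple poles at z = -5, z = 2.
  |-5|² = 25 > 9 = 3², so this pole is outside the contour.
  |2|² = 4 < 9 = 3², so this pole is inside the contour.

With P(z) = 3*z - 3 and Q(z) = z^2 + 3*z - 10, each pole is simple, so Res(f, z₀) = P(z₀)/Q'(z₀) with Q'(z) = 2*z + 3.
  Res(f, 2) = P(2)/Q'(2) = (3)/(7) = 3/7

∮_C f(z) dz = 2πi · (3/7) = 6*I*pi/7

Final answer: 6*I*pi/7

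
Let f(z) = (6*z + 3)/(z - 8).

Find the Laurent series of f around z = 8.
51/(z - 8) + 6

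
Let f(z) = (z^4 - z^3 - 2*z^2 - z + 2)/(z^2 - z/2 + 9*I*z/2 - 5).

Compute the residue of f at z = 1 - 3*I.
Write f(z) = P(z)/Q(z) with P(z) = z^4 - z^3 - 2*z^2 - z + 2 and Q(z) = z^2 - z/2 + 9*I*z/2 - 5.
The denominator factors as Q(z) = (z + 1/2 + 3*I/2)*(z - 1 + 3*I), so z = 1 - 3*I is a simple zero of Q and P is analytic there; z = 1 - 3*I is therefore a simple pole and
  Res(f, z₀) = P(z₀)/Q'(z₀).

Q'(z) = 2*z - 1/2 + 9*I/2, so Q'(1 - 3*I) = 3/2 - 3*I/2.
P(1 - 3*I) = 71 + 93*I.

Res(f, 1 - 3*I) = (71 + 93*I)/(3/2 - 3*I/2) = -22/3 + 164*I/3

Final answer: -22/3 + 164*I/3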